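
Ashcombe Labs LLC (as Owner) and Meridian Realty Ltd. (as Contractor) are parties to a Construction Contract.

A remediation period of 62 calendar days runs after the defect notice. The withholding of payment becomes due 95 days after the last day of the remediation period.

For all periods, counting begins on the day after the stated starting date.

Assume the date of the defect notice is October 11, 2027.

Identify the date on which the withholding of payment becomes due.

The last day of the remediation period: October 11, 2027 + 62 days = December 12, 2027.
Adding 95 calendar days to December 12, 2027 gives March 16, 2028, which is the date on which the withholding of payment becomes due.

March 16, 2028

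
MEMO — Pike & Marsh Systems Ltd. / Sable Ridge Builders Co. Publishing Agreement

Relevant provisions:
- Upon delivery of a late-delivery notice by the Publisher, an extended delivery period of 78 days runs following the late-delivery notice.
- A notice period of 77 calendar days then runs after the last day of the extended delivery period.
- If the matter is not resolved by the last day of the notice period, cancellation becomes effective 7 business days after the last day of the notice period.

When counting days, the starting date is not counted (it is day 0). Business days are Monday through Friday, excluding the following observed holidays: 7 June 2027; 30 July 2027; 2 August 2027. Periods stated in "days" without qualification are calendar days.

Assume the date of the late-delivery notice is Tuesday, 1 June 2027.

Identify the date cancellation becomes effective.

12 November 2027

The last day of the extended delivery period: 78 calendar days after 1 June 2027 is 18 August 2027.
The last day of the notice period: 18 August 2027 + 77 days = 3 November 2027.
The date cancellation becomes effective: counting 7 business days from Wednesday, 3 November 2027 (Nov 4, Nov 5, Nov 8, Nov 9, Nov 10, Nov 11, Nov 12, skipping weekends) reaches Friday, 12 November 2027.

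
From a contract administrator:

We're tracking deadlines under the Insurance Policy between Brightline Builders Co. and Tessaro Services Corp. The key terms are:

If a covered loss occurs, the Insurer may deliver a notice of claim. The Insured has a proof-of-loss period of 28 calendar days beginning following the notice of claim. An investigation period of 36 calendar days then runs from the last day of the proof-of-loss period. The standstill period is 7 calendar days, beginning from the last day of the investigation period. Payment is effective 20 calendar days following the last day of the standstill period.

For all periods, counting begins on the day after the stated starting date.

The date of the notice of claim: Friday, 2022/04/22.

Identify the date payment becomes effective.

2022/07/22

The last day of the proof-of-loss period: 2022/04/22 + 28 days = 2022/05/20.
Adding 36 calendar days to 2022/05/20 gives 2022/06/25, which is the last day of the investigation period.
The last day of the standstill period: 7 calendar days after 2022/06/25 is 2022/07/02.
The date payment becomes effective: 20 calendar days after 2022/07/02 is 2022/07/22.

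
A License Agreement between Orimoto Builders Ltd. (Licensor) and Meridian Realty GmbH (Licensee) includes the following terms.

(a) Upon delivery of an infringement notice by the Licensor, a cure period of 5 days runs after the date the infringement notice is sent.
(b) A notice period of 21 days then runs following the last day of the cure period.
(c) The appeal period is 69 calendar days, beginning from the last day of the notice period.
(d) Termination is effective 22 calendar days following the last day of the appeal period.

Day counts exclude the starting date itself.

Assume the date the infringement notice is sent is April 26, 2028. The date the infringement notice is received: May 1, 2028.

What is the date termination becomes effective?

Adding 5 calendar days to April 26, 2028 gives May 1, 2028, which is the last day of the cure period.
The last day of the notice period: May 1, 2028 + 21 days = May 22, 2028.
Adding 69 calendar days to May 22, 2028 gives July 30, 2028, which is the last day of the appeal period.
Adding 22 calendar days to July 30, 2028 gives August 21, 2028, which is the date termination becomes effective.

August 21, 2028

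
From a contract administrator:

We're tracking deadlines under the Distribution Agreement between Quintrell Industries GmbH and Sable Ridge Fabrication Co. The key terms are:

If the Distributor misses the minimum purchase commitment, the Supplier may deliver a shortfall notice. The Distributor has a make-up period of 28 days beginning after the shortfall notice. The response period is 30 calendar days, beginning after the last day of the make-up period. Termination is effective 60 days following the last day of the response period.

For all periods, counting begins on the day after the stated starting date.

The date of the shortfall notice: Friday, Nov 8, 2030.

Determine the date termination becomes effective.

The last day of the make-up period: Nov 8, 2030 + 28 days = Dec 6, 2030.
Adding 30 calendar days to Dec 6, 2030 gives Jan 5, 2031, which is the last day of the response period.
Adding 60 calendar days to Jan 5, 2031 gives Mar 6, 2031, which is the date termination becomes effective.

Mar 6, 2031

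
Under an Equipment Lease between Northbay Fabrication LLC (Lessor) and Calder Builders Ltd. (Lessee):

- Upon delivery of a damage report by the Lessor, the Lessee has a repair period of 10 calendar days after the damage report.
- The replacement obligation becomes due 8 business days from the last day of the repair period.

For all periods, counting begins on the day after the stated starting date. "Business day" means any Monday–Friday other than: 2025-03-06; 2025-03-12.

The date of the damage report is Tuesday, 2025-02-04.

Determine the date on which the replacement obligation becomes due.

Adding 10 calendar days to 2025-02-04 gives 2025-02-14, which is the last day of the repair period.
The date on which the replacement obligation becomes due: 8 business days after Friday, 2025-02-14, skipping weekends — Feb 17, Feb 18, Feb 19, Feb 20, Feb 21, Feb 24, Feb 25, Feb 26 — lands on Wednesday, 2025-02-26.

2025-02-26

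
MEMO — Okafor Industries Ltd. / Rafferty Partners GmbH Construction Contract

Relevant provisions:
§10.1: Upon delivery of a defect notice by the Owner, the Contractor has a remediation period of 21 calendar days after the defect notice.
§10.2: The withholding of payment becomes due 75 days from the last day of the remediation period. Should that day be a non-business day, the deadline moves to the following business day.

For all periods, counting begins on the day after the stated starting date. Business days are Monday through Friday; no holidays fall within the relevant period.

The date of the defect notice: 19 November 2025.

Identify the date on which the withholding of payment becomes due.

The last day of the remediation period: 21 calendar days after 19 November 2025 is 10 December 2025.
The date on which the withholding of payment becomes due: 10 December 2025 + 75 days = 23 February 2026. 23 February 2026 is a Monday, so no roll-forward applies.

23 February 2026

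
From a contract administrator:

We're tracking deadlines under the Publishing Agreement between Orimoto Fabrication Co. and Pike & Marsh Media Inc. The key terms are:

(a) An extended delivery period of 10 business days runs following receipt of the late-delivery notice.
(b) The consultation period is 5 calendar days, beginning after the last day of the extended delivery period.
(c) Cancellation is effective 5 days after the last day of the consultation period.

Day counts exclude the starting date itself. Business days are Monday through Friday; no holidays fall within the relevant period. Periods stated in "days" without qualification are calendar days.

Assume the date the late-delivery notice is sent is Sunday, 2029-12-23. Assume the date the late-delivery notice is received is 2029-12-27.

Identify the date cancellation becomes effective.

2030-01-20

The last day of the extended delivery period: counting 10 business days from Thursday, 2029-12-27 (Dec 28, Dec 31, Jan 1, Jan 2, Jan 3, Jan 4, Jan 7, Jan 8, Jan 9, Jan 10, skipping weekends) reaches Thursday, 2030-01-10.
The last day of the consultation period: 5 calendar days after 2030-01-10 is 2030-01-15.
The date cancellation becomes effective: 2030-01-15 + 5 days = 2030-01-20.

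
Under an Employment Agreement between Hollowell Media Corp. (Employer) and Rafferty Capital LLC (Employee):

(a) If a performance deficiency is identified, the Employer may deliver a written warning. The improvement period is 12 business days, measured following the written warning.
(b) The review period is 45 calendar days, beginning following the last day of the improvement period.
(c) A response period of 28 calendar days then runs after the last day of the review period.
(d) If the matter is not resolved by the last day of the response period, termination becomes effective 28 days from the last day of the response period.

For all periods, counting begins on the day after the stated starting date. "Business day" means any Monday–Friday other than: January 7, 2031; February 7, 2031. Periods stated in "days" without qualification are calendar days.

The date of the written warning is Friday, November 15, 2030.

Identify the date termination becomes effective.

The last day of the improvement period: counting 12 business days from Friday, November 15, 2030 (Nov 18, Nov 19, Nov 20, Nov 21, …, Nov 29, Dec 2, Dec 3, skipping weekends) reaches Tuesday, December 3, 2030.
The last day of the review period: 45 calendar days after December 3, 2030 is January 17, 2031.
The last day of the response period: 28 calendar days after January 17, 2031 is February 14, 2031.
The date termination becomes effective: 28 calendar days after February 14, 2031 is March 14, 2031.

March 14, 2031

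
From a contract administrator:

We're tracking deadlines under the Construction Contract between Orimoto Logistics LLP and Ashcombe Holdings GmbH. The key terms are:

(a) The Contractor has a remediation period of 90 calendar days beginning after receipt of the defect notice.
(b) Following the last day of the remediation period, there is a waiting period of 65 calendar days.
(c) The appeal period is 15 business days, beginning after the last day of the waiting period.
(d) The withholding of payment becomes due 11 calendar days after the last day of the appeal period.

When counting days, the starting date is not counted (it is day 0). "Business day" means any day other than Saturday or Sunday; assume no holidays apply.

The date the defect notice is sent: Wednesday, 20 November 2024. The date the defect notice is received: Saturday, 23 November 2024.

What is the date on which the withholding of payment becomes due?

27 May 2025

Adding 90 calendar days to 23 November 2024 gives 21 February 2025, which is the last day of the remediation period.
The last day of the waiting period: 21 February 2025 + 65 days = 27 April 2025.
From Sunday, 27 April 2025, 15 business days (Apr 28, Apr 29, Apr 30, May 1, …, May 14, May 15, May 16, skipping weekends) brings us to Friday, 16 May 2025, which is the last day of the appeal period.
Adding 11 calendar days to 16 May 2025 gives 27 May 2025, which is the date on which the withholding of payment becomes due.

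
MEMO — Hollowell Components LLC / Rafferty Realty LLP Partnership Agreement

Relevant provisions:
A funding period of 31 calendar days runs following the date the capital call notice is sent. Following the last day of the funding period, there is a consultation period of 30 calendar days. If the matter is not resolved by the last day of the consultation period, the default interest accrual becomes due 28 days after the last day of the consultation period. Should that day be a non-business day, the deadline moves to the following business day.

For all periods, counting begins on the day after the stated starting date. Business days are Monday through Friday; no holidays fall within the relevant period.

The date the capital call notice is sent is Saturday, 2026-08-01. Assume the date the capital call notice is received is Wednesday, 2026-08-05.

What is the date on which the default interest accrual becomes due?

2026-10-29

Adding 31 calendar days to 2026-08-01 gives 2026-09-01, which is the last day of the funding period.
The last day of the consultation period: 30 calendar days after 2026-09-01 is 2026-10-01.
Adding 28 calendar days to 2026-10-01 gives 2026-10-29, which is the date on which the default interest accrual becomes due. 2026-10-29 is a Thursday, so no roll-forward applies.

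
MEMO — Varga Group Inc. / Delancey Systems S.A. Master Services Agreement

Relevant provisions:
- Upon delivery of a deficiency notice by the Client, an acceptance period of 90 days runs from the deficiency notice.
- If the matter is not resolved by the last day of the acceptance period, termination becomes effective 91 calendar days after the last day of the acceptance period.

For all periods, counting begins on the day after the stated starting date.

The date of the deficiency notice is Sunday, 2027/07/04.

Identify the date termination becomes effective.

2028/01/01

The last day of the acceptance period: 90 calendar days after 2027/07/04 is 2027/10/02.
The date termination becomes effective: 2027/10/02 + 91 days = 2028/01/01.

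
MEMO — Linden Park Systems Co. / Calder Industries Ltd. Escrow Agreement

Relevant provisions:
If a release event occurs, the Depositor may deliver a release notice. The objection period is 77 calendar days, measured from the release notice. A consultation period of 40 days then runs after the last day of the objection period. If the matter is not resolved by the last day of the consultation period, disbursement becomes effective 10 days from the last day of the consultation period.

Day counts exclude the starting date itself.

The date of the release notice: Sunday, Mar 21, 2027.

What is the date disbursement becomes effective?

The last day of the objection period: Mar 21, 2027 + 77 days = Jun 6, 2027.
Adding 40 calendar days to Jun 6, 2027 gives Jul 16, 2027, which is the last day of the consultation period.
The date disbursement becomes effective: Jul 16, 2027 + 10 days = Jul 26, 2027.

Jul 26, 2027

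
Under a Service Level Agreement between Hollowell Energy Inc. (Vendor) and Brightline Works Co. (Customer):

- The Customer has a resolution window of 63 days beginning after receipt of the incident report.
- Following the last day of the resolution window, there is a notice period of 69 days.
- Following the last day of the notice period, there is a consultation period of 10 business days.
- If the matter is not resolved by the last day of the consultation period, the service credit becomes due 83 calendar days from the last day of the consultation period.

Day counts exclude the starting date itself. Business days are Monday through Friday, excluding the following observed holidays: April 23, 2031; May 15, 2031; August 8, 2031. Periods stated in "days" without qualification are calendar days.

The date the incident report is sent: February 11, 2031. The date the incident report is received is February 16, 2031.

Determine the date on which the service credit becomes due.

The last day of the resolution window: 63 calendar days after February 16, 2031 is April 20, 2031.
Adding 69 calendar days to April 20, 2031 gives June 28, 2031, which is the last day of the notice period.
The last day of the consultation period: counting 10 business days from Saturday, June 28, 2031 (Jun 30, Jul 1, Jul 2, Jul 3, Jul 4, Jul 7, Jul 8, Jul 9, Jul 10, Jul 11, skipping weekends) reaches Friday, July 11, 2031.
Adding 83 calendar days to July 11, 2031 gives October 2, 2031, which is the date on which the service credit becomes due.

October 2, 2031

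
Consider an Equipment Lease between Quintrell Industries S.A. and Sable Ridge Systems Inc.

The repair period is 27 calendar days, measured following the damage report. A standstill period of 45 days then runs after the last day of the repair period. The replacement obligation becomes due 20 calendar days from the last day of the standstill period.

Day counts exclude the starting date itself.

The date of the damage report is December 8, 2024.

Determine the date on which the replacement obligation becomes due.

March 10, 2025

The last day of the repair period: 27 calendar days after December 8, 2024 is January 4, 2025.
Adding 45 calendar days to January 4, 2025 gives February 18, 2025, which is the last day of the standstill period.
The date on which the replacement obligation becomes due: 20 calendar days after February 18, 2025 is March 10, 2025.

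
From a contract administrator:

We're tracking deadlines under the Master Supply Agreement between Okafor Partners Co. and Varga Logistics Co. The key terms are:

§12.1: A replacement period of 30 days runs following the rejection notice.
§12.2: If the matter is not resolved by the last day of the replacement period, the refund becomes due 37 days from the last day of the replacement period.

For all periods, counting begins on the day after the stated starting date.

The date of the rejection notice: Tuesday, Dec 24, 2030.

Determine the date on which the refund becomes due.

Mar 1, 2031

The last day of the replacement period: 30 calendar days after Dec 24, 2030 is Jan 23, 2031.
Adding 37 calendar days to Jan 23, 2031 gives Mar 1, 2031, which is the date on which the refund becomes due.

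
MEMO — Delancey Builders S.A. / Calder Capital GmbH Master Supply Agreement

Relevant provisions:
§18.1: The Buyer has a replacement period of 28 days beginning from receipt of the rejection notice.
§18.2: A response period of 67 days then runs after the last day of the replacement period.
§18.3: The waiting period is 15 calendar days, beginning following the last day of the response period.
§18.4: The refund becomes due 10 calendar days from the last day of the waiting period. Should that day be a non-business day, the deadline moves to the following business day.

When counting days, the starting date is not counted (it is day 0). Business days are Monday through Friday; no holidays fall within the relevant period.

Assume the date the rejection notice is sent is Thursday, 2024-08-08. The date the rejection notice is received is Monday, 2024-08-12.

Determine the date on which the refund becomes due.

2024-12-10

The last day of the replacement period: 2024-08-12 + 28 days = 2024-09-09.
The last day of the response period: 2024-09-09 + 67 days = 2024-11-15.
The last day of the waiting period: 15 calendar days after 2024-11-15 is 2024-11-30.
The date on which the refund becomes due: 2024-11-30 + 10 days = 2024-12-10. 2024-12-10 is a Tuesday, so no roll-forward applies.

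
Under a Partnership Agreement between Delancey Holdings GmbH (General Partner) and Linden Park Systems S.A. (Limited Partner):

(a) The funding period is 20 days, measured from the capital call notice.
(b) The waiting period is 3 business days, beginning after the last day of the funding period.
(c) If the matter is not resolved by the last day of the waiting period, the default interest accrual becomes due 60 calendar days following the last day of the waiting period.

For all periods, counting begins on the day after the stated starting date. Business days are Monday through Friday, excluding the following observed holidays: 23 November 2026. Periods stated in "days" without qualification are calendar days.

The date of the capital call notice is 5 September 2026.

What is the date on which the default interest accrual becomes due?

29 November 2026

Adding 20 calendar days to 5 September 2026 gives 25 September 2026, which is the last day of the funding period.
The last day of the waiting period: 3 business days after Friday, 25 September 2026, skipping weekends — Sep 28, Sep 29, Sep 30 — lands on Wednesday, 30 September 2026.
The date on which the default interest accrual becomes due: 60 calendar days after 30 September 2026 is 29 November 2026.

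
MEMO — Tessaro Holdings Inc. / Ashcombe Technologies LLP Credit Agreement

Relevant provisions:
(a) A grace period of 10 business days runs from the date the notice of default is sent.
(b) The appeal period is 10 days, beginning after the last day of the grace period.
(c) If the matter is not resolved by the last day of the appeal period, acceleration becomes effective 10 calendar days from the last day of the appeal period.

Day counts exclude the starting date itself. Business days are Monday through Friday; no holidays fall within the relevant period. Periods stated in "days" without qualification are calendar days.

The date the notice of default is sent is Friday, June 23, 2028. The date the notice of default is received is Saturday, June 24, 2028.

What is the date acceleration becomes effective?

The last day of the grace period: 10 business days after Friday, June 23, 2028, skipping weekends — Jun 26, Jun 27, Jun 28, Jun 29, Jun 30, Jul 3, Jul 4, Jul 5, Jul 6, Jul 7 — lands on Friday, July 7, 2028.
The last day of the appeal period: 10 calendar days after July 7, 2028 is July 17, 2028.
The date acceleration becomes effective: July 17, 2028 + 10 days = July 27, 2028.

July 27, 2028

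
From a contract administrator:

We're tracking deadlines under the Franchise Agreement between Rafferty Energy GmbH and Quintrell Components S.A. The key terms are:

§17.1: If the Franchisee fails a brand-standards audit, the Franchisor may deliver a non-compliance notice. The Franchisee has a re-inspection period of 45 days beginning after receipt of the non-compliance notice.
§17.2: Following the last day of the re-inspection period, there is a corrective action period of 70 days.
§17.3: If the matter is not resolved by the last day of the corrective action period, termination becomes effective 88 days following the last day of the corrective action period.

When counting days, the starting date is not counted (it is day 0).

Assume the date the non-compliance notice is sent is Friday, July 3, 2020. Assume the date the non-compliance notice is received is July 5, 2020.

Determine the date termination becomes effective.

The last day of the re-inspection period: July 5, 2020 + 45 days = August 19, 2020.
The last day of the corrective action period: August 19, 2020 + 70 days = October 28, 2020.
The date termination becomes effective: October 28, 2020 + 88 days = January 24, 2021.

January 24, 2021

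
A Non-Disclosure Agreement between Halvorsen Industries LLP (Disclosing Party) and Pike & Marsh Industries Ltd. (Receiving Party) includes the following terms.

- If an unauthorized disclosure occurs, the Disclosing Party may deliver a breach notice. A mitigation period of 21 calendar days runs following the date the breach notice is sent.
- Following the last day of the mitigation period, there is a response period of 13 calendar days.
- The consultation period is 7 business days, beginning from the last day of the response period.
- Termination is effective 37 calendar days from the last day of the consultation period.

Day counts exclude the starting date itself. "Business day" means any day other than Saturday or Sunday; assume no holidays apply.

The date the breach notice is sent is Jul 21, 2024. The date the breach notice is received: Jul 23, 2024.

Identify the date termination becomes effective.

Oct 10, 2024

Adding 21 calendar days to Jul 21, 2024 gives Aug 11, 2024, which is the last day of the mitigation period.
The last day of the response period: 13 calendar days after Aug 11, 2024 is Aug 24, 2024.
The last day of the consultation period: counting 7 business days from Saturday, Aug 24, 2024 (Aug 26, Aug 27, Aug 28, Aug 29, Aug 30, Sep 2, Sep 3, skipping weekends) reaches Tuesday, Sep 3, 2024.
The date termination becomes effective: 37 calendar days after Sep 3, 2024 is Oct 10, 2024.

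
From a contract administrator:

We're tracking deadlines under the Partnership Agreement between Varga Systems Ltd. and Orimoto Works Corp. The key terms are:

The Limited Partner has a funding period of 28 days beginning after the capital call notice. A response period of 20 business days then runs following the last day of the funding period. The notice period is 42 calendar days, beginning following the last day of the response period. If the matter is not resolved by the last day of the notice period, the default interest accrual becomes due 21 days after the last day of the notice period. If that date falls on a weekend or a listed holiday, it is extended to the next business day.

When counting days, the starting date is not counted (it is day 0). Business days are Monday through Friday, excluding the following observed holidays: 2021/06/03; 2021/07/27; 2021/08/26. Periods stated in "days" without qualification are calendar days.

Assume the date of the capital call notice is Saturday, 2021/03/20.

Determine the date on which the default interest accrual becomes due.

Adding 28 calendar days to 2021/03/20 gives 2021/04/17, which is the last day of the funding period.
The last day of the response period: 20 business days after Saturday, 2021/04/17, skipping weekends — Apr 19, Apr 20, Apr 21, Apr 22, …, May 12, May 13, May 14 — lands on Friday, 2021/05/14.
The last day of the notice period: 2021/05/14 + 42 days = 2021/06/25.
The date on which the default interest accrual becomes due: 2021/06/25 + 21 days = 2021/07/16. 2021/07/16 is a Friday and is not a listed holiday, so no roll-forward applies.

2021/07/16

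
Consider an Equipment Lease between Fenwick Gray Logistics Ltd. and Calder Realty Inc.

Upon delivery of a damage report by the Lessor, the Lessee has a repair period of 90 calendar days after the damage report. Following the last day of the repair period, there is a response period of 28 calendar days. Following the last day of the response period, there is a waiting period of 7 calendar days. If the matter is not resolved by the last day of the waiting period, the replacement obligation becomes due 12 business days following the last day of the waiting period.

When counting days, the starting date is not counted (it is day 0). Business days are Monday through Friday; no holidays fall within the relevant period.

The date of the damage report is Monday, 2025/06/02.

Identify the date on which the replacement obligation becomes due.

2025/10/21

The last day of the repair period: 2025/06/02 + 90 days = 2025/08/31.
The last day of the response period: 28 calendar days after 2025/08/31 is 2025/09/28.
The last day of the waiting period: 7 calendar days after 2025/09/28 is 2025/10/05.
The date on which the replacement obligation becomes due: counting 12 business days from Sunday, 2025/10/05 (Oct 6, Oct 7, Oct 8, Oct 9, …, Oct 17, Oct 20, Oct 21, skipping weekends) reaches Tuesday, 2025/10/21.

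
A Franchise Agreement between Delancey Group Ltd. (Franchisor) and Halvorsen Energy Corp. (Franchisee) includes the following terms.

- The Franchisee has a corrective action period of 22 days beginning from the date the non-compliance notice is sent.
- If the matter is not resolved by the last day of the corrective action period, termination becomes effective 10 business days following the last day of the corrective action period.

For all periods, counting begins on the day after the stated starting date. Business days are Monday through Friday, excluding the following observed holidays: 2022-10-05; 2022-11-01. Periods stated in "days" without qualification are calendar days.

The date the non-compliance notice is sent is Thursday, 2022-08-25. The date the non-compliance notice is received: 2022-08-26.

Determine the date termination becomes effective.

Adding 22 calendar days to 2022-08-25 gives 2022-09-16, which is the last day of the corrective action period.
The date termination becomes effective: counting 10 business days from Friday, 2022-09-16 (Sep 19, Sep 20, Sep 21, Sep 22, Sep 23, Sep 26, Sep 27, Sep 28, Sep 29, Sep 30, skipping weekends) reaches Friday, 2022-09-30.

2022-09-30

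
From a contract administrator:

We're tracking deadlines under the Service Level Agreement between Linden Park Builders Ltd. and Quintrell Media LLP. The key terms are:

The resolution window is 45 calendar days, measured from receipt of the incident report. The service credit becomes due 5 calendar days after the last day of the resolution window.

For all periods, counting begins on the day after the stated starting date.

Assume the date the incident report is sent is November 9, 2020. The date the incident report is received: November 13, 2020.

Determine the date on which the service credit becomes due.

January 2, 2021

The last day of the resolution window: November 13, 2020 + 45 days = December 28, 2020.
The date on which the service credit becomes due: 5 calendar days after December 28, 2020 is January 2, 2021.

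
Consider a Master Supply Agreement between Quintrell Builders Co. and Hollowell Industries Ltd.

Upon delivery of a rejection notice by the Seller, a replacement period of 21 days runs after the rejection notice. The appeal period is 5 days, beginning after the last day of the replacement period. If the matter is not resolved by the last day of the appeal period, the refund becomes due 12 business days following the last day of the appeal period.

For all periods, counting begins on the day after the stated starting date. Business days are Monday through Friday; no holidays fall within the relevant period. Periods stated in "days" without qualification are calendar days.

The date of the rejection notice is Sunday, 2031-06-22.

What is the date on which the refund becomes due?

2031-08-05

The last day of the replacement period: 2031-06-22 + 21 days = 2031-07-13.
Adding 5 calendar days to 2031-07-13 gives 2031-07-18, which is the last day of the appeal period.
The date on which the refund becomes due: counting 12 business days from Friday, 2031-07-18 (Jul 21, Jul 22, Jul 23, Jul 24, …, Aug 1, Aug 4, Aug 5, skipping weekends) reaches Tuesday, 2031-08-05.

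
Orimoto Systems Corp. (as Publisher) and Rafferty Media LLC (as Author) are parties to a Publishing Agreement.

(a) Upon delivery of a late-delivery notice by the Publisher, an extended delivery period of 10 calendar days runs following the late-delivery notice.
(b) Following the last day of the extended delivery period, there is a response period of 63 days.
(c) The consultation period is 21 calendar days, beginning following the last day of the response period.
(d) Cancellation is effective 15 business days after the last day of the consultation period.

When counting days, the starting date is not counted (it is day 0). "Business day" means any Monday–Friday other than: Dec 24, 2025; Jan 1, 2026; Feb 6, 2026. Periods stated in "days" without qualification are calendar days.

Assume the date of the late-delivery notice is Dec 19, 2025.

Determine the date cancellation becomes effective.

Apr 13, 2026

The last day of the extended delivery period: Dec 19, 2025 + 10 days = Dec 29, 2025.
The last day of the response period: 63 calendar days after Dec 29, 2025 is Mar 2, 2026.
The last day of the consultation period: 21 calendar days after Mar 2, 2026 is Mar 23, 2026.
From Monday, Mar 23, 2026, 15 business days (Mar 24, Mar 25, Mar 26, Mar 27, …, Apr 9, Apr 10, Apr 13, skipping weekends) brings us to Monday, Apr 13, 2026, which is the date cancellation becomes effective.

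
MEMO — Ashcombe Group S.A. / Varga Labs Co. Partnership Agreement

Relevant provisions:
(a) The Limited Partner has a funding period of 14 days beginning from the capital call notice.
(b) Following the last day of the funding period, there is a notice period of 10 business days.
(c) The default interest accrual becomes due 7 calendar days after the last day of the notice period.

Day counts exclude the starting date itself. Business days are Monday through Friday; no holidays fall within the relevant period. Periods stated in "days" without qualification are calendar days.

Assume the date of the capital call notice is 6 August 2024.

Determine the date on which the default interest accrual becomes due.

10 September 2024

The last day of the funding period: 6 August 2024 + 14 days = 20 August 2024.
From Tuesday, 20 August 2024, 10 business days (Aug 21, Aug 22, Aug 23, Aug 26, Aug 27, Aug 28, Aug 29, Aug 30, Sep 2, Sep 3, skipping weekends) brings us to Tuesday, 3 September 2024, which is the last day of the notice period.
Adding 7 calendar days to 3 September 2024 gives 10 September 2024, which is the date on which the default interest accrual becomes due.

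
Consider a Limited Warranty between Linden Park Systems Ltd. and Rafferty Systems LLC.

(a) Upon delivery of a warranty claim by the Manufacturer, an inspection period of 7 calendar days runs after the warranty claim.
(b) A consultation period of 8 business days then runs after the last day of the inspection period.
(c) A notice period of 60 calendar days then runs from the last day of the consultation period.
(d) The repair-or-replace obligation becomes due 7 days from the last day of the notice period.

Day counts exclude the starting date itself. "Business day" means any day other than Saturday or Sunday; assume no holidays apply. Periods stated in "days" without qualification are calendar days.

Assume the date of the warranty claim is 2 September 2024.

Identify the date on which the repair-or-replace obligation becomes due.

25 November 2024

Adding 7 calendar days to 2 September 2024 gives 9 September 2024, which is the last day of the inspection period.
The last day of the consultation period: 8 business days after Monday, 9 September 2024, skipping weekends — Sep 10, Sep 11, Sep 12, Sep 13, Sep 16, Sep 17, Sep 18, Sep 19 — lands on Thursday, 19 September 2024.
The last day of the notice period: 60 calendar days after 19 September 2024 is 18 November 2024.
Adding 7 calendar days to 18 November 2024 gives 25 November 2024, which is the date on which the repair-or-replace obligation becomes due.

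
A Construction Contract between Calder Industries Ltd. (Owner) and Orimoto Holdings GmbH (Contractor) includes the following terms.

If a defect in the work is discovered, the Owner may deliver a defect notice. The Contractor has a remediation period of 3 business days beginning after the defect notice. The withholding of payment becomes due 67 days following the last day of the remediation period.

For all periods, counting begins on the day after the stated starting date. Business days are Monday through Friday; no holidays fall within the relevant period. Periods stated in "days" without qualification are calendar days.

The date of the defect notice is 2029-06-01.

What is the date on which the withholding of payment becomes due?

The last day of the remediation period: 3 business days after Friday, 2029-06-01, skipping weekends — Jun 4, Jun 5, Jun 6 — lands on Wednesday, 2029-06-06.
Adding 67 calendar days to 2029-06-06 gives 2029-08-12, which is the date on which the withholding of payment becomes due.

2029-08-12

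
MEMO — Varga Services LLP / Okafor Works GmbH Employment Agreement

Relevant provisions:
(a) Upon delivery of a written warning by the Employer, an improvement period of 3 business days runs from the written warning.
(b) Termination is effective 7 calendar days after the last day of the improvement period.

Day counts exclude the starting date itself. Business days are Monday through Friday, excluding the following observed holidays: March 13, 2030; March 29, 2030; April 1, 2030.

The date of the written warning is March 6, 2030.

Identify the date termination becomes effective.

From Wednesday, March 6, 2030, 3 business days (Mar 7, Mar 8, Mar 11, skipping weekends) brings us to Monday, March 11, 2030, which is the last day of the improvement period.
The date termination becomes effective: 7 calendar days after March 11, 2030 is March 18, 2030.

March 18, 2030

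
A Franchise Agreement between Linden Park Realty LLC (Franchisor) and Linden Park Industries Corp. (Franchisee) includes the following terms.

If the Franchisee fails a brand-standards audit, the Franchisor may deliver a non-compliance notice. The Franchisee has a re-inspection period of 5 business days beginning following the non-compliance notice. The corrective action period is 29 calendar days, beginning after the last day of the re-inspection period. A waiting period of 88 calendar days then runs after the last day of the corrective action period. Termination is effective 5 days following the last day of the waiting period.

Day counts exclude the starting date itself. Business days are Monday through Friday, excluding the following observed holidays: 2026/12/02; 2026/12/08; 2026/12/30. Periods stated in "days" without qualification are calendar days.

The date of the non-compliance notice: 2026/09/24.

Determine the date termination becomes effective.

The last day of the re-inspection period: counting 5 business days from Thursday, 2026/09/24 (Sep 25, Sep 28, Sep 29, Sep 30, Oct 1, skipping weekends) reaches Thursday, 2026/10/01.
The last day of the corrective action period: 2026/10/01 + 29 days = 2026/10/30.
Adding 88 calendar days to 2026/10/30 gives 2027/01/26, which is the last day of the waiting period.
The date termination becomes effective: 5 calendar days after 2027/01/26 is 2027/01/31.

2027/01/31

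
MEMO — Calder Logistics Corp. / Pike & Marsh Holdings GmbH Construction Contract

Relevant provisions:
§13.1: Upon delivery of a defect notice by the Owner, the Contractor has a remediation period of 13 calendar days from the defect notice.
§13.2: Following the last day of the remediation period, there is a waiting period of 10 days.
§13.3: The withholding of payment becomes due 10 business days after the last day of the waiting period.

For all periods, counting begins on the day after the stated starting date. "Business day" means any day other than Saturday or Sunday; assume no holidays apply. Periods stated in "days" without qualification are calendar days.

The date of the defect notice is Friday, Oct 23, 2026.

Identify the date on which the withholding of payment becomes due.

Nov 27, 2026

Adding 13 calendar days to Oct 23, 2026 gives Nov 5, 2026, which is the last day of the remediation period.
Adding 10 calendar days to Nov 5, 2026 gives Nov 15, 2026, which is the last day of the waiting period.
From Sunday, Nov 15, 2026, 10 business days (Nov 16, Nov 17, Nov 18, Nov 19, Nov 20, Nov 23, Nov 24, Nov 25, Nov 26, Nov 27, skipping weekends) brings us to Friday, Nov 27, 2026, which is the date on which the withholding of payment becomes due.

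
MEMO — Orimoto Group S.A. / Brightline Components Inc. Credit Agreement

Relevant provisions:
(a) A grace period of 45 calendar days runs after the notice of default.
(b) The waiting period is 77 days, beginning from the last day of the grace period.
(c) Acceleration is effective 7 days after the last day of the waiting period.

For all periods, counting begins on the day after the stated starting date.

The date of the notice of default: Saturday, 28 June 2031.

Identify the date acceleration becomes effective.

Adding 45 calendar days to 28 June 2031 gives 12 August 2031, which is the last day of the grace period.
The last day of the waiting period: 77 calendar days after 12 August 2031 is 28 October 2031.
The date acceleration becomes effective: 28 October 2031 + 7 days = 4 November 2031.

4 November 2031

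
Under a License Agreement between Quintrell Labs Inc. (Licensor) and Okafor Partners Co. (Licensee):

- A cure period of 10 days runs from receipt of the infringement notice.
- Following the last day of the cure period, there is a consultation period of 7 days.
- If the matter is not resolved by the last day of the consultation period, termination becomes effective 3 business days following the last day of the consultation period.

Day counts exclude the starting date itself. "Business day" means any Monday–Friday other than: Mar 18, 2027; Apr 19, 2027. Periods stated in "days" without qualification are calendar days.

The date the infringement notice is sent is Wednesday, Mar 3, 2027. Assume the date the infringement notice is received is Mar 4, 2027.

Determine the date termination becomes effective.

Mar 24, 2027

The last day of the cure period: Mar 4, 2027 + 10 days = Mar 14, 2027.
The last day of the consultation period: 7 calendar days after Mar 14, 2027 is Mar 21, 2027.
The date termination becomes effective: 3 business days after Sunday, Mar 21, 2027, skipping weekends — Mar 22, Mar 23, Mar 24 — lands on Wednesday, Mar 24, 2027.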